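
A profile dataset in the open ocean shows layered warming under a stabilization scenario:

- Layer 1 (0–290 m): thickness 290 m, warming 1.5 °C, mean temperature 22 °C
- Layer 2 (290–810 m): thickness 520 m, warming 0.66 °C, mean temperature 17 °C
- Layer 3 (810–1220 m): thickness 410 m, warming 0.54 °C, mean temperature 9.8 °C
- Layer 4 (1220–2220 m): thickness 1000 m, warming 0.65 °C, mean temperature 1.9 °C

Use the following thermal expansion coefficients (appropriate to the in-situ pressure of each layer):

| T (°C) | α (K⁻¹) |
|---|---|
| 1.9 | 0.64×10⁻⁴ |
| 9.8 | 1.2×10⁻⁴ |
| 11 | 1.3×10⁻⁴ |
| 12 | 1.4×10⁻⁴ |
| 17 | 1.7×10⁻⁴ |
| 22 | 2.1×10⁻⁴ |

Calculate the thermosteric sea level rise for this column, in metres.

Layer 1 at 22 °C → α = 2.1×10⁻⁴ K⁻¹
Layer 2 at 17 °C → α = 1.7×10⁻⁴ K⁻¹
Layer 3 at 9.8 °C → α = 1.2×10⁻⁴ K⁻¹
Layer 4 at 1.9 °C → α = 0.64×10⁻⁴ K⁻¹
Layer 1: 2.1×10⁻⁴ × 1.5 × 290 = 0.09135 m
290–810 m: 520 × 1.7×10⁻⁴ × 0.66 = 0.058344 m
Layer 3: 1.2×10⁻⁴ × 0.54 × 410 = 0.026568 m
1220–2220 m: 0.65 × 0.64×10⁻⁴ × 1000 = 0.04160 m
Δh = 0.09135 + 0.058344 + 0.026568 + 0.04160 = 0.217862 m

Δh ≈ 0.22 m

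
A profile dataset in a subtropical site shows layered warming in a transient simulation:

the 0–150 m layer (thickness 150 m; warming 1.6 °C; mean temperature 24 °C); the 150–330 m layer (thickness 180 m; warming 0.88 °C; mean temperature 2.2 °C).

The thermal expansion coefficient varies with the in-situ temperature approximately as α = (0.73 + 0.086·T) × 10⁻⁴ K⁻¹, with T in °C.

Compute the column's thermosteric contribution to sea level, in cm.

about 8.16 cm

Layer 1: α = (0.73 + 0.086×24)×10⁻⁴ = 2.794×10⁻⁴ K⁻¹
Layer 2: α = (0.73 + 0.086×2.2)×10⁻⁴ = 0.9192×10⁻⁴ K⁻¹
Layer 1: 1.6 × 150 × 2.794×10⁻⁴ = 0.067056 m
Layer 2: 0.9192×10⁻⁴ × 0.88 × 180 = 0.014560128 m
Δh = 0.067056 + 0.014560128 = 0.081616128 m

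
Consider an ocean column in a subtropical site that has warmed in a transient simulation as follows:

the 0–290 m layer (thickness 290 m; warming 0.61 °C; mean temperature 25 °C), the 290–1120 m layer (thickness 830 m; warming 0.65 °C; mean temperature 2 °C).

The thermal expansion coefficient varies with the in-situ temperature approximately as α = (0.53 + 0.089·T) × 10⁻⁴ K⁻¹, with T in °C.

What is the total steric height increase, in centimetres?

Layer 1: α = (0.53 + 0.089×25)×10⁻⁴ = 2.755×10⁻⁴ K⁻¹
Layer 2: α = (0.53 + 0.089×2)×10⁻⁴ = 0.708×10⁻⁴ K⁻¹
Layer 1: 290 × 2.755×10⁻⁴ × 0.61 = 0.04873595 m
830 × 0.65 × 0.708×10⁻⁴ = 0.0381966 m
Δh = 0.04873595 + 0.0381966 = 0.08693255 m ≈ 8.69 cm

8.69 cm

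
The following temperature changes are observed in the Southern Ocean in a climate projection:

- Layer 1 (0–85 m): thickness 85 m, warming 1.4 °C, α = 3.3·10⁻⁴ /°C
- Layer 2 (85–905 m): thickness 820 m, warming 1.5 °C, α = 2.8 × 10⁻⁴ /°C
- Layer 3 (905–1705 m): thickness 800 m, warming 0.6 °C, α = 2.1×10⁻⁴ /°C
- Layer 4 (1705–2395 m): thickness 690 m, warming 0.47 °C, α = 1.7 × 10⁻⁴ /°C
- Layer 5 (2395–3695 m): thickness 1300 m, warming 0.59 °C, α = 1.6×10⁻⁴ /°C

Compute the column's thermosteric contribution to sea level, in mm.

Layer 1: 3.3×10⁻⁴ × 85 × 1.4 = 0.03927 m
Layer 2: 1.5 × 820 × 2.8×10⁻⁴ = 0.34440 m
Layer 3: 2.1×10⁻⁴ × 800 × 0.6 = 0.10080 m
Layer 4: 690 × 1.7×10⁻⁴ × 0.47 = 0.055131 m
2395–3695 m: 1.6×10⁻⁴ × 1300 × 0.59 = 0.12272 m
Δh = 0.03927 + 0.34440 + 0.10080 + 0.055131 + 0.12272 = 0.662321 m ≈ 662 mm

662 mm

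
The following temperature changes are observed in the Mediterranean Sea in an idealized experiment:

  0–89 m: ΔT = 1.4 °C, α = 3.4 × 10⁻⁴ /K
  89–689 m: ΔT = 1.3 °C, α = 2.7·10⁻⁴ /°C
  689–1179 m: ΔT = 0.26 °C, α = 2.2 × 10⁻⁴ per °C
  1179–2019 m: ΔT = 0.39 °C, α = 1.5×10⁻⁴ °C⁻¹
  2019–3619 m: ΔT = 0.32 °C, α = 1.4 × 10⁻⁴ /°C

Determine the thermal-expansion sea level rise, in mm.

402 mm

0–89 m: 1.4 × 3.4×10⁻⁴ × 89 = 0.042364 m
Layer 2: 1.3 × 600 × 2.7×10⁻⁴ = 0.21060 m
689–1179 m: 490 × 0.26 × 2.2×10⁻⁴ = 0.028028 m
1.5×10⁻⁴ × 840 × 0.39 = 0.04914 m
Layer 5: 1.4×10⁻⁴ × 0.32 × 1600 = 0.07168 m
Δh = 0.042364 + 0.21060 + 0.028028 + 0.04914 + 0.07168 = 0.401812 m ≈ 402 mm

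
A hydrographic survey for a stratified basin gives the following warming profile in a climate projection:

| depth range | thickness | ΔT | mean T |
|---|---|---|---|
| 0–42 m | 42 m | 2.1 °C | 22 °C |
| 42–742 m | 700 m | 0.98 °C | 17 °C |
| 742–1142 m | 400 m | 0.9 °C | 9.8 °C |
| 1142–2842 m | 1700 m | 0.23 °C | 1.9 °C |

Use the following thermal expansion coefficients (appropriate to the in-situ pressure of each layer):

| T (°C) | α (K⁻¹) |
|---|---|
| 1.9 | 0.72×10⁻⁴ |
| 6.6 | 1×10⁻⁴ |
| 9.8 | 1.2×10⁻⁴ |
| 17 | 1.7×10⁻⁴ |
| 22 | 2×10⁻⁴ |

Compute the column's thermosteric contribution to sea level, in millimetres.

Δh = 206 mm

Layer 1 at 22 °C → α = 2×10⁻⁴ K⁻¹
Layer 2 at 17 °C → α = 1.7×10⁻⁴ K⁻¹
Layer 3 at 9.8 °C → α = 1.2×10⁻⁴ K⁻¹
Layer 4 at 1.9 °C → α = 0.72×10⁻⁴ K⁻¹
0–42 m: 2.1 × 2×10⁻⁴ × 42 = 0.01764 m
42–742 m: 700 × 0.98 × 1.7×10⁻⁴ = 0.11662 m
400 × 1.2×10⁻⁴ × 0.9 = 0.04320 m
Layer 4: 0.23 × 0.72×10⁻⁴ × 1700 = 0.028152 m
Δh = 0.01764 + 0.11662 + 0.04320 + 0.028152 = 0.205612 m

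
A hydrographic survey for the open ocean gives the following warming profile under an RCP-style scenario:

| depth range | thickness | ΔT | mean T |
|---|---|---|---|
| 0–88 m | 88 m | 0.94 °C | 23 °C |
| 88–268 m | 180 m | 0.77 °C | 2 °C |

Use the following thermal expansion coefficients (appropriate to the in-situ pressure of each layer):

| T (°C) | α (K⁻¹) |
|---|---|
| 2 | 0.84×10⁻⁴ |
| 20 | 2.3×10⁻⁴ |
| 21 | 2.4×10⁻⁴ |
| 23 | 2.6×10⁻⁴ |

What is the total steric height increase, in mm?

Δh ≈ 33.1 mm

Layer 1 at 23 °C → α = 2.6×10⁻⁴ K⁻¹
Layer 2 at 2 °C → α = 0.84×10⁻⁴ K⁻¹
Layer 1: 88 × 2.6×10⁻⁴ × 0.94 = 0.0215072 m
88–268 m: 0.77 × 0.84×10⁻⁴ × 180 = 0.0116424 m
Δh = 0.0215072 + 0.0116424 = 0.0331496 m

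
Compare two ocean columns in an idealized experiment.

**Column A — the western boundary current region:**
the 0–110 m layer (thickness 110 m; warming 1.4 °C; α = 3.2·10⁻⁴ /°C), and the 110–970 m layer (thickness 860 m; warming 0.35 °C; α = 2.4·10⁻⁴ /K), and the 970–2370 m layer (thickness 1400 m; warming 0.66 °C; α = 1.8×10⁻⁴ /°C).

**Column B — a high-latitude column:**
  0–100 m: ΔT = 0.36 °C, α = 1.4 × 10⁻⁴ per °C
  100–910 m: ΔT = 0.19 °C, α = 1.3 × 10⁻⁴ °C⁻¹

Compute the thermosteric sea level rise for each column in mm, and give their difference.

A 3.2×10⁻⁴ × 110 × 1.4 = 0.04928 m
A 0.35 × 860 × 2.4×10⁻⁴ = 0.07224 m
A 1400 × 0.66 × 1.8×10⁻⁴ = 0.16632 m
A total: 0.28784 m
B 0–100 m: 100 × 1.4×10⁻⁴ × 0.36 = 0.00504 m
B Layer 2: 810 × 0.19 × 1.3×10⁻⁴ = 0.020007 m
B total: 0.025047 m
Difference: 0.28784 − 0.025047 = 0.262793 m

Δh_A ≈ 288 mm, Δh_B ≈ 25.0 mm; difference ≈ 263 mm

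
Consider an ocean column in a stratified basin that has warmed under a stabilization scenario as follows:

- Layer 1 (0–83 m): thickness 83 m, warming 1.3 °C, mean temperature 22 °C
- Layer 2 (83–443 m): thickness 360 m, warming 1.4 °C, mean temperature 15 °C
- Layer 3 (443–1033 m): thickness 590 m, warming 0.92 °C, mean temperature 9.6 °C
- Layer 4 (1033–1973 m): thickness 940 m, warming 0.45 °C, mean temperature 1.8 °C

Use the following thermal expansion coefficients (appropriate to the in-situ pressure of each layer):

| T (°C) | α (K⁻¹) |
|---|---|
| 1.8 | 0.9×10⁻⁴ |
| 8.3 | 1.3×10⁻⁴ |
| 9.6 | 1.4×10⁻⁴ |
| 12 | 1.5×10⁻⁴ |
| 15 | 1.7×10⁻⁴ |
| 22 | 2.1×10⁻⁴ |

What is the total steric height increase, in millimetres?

Layer 1 at 22 °C → α = 2.1×10⁻⁴ K⁻¹
Layer 2 at 15 °C → α = 1.7×10⁻⁴ K⁻¹
Layer 3 at 9.6 °C → α = 1.4×10⁻⁴ K⁻¹
Layer 4 at 1.8 °C → α = 0.9×10⁻⁴ K⁻¹
0–83 m: 1.3 × 2.1×10⁻⁴ × 83 = 0.022659 m
Layer 2: 360 × 1.7×10⁻⁴ × 1.4 = 0.08568 m
0.92 × 1.4×10⁻⁴ × 590 = 0.075992 m
Layer 4: 0.9×10⁻⁴ × 0.45 × 940 = 0.03807 m
Δh = 0.022659 + 0.08568 + 0.075992 + 0.03807 = 0.222401 m

222 mm of thermosteric rise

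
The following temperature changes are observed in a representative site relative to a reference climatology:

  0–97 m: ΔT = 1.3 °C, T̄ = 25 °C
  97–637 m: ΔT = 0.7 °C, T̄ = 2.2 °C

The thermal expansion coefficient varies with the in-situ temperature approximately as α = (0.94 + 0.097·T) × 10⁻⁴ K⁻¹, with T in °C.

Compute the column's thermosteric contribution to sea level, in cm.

Δh ≈ 8.6 cm

Layer 1: α = (0.94 + 0.097×25)×10⁻⁴ = 3.365×10⁻⁴ K⁻¹
Layer 2: α = (0.94 + 0.097×2.2)×10⁻⁴ = 1.1534×10⁻⁴ K⁻¹
1.3 × 3.365×10⁻⁴ × 97 = 0.04243265 m
Layer 2: 540 × 0.7 × 1.1534×10⁻⁴ = 0.04359852 m
Δh = 0.04243265 + 0.04359852 = 0.08603117 m ≈ 8.6 cm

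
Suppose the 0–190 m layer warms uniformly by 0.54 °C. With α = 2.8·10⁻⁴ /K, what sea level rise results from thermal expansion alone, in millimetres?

Δh = αΔT·H = 2.8×10⁻⁴ × 0.54 × 190 = 0.028728 m

28.7 mm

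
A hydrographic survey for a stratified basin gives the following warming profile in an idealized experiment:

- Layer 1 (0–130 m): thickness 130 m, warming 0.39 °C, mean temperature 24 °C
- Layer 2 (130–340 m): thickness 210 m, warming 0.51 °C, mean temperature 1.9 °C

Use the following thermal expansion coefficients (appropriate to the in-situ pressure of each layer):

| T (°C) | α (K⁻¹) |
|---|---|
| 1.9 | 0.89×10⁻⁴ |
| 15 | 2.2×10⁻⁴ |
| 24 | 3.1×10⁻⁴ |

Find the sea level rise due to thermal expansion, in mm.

Layer 1 at 24 °C → α = 3.1×10⁻⁴ K⁻¹
Layer 2 at 1.9 °C → α = 0.89×10⁻⁴ K⁻¹
Layer 1: 130 × 0.39 × 3.1×10⁻⁴ = 0.015717 m
Layer 2: 0.51 × 0.89×10⁻⁴ × 210 = 0.0095319 m
Δh = 0.015717 + 0.0095319 = 0.0252489 m

Δh ≈ 25.2 mm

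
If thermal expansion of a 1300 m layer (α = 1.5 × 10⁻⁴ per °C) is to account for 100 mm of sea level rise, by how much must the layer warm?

ΔT = Δh/(αH) = 0.1 / (1.5×10⁻⁴ × 1300) ≈ 0.5128 °C

about 0.513 °C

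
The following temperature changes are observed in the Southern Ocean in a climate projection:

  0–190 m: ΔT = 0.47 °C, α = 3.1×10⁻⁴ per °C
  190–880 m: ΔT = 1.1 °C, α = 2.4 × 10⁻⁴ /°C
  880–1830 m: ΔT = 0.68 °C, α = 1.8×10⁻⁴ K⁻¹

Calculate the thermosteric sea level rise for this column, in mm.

330 mm of thermosteric rise

0–190 m: 190 × 0.47 × 3.1×10⁻⁴ = 0.027683 m
2.4×10⁻⁴ × 690 × 1.1 = 0.18216 m
1.8×10⁻⁴ × 0.68 × 950 = 0.11628 m
Δh = 0.027683 + 0.18216 + 0.11628 = 0.326123 m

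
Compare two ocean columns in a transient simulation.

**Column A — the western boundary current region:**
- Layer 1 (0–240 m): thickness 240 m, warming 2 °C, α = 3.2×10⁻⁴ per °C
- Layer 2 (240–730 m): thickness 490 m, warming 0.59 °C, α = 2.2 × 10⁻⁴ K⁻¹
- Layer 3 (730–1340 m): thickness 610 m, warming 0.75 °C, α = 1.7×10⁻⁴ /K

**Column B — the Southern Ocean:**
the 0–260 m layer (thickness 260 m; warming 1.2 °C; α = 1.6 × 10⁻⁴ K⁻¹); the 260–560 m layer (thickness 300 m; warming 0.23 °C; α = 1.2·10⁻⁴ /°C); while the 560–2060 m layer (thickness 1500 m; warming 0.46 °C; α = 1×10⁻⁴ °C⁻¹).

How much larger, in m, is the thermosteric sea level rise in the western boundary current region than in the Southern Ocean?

A 0–240 m: 2 × 3.2×10⁻⁴ × 240 = 0.15360 m
A 240–730 m: 2.2×10⁻⁴ × 490 × 0.59 = 0.063602 m
A Layer 3: 610 × 0.75 × 1.7×10⁻⁴ = 0.077775 m
A total: 0.294977 m
B 1.6×10⁻⁴ × 1.2 × 260 = 0.04992 m
B 260–560 m: 300 × 0.23 × 1.2×10⁻⁴ = 0.00828 m
B 560–2060 m: 0.46 × 1×10⁻⁴ × 1500 = 0.06900 m
B total: 0.12720 m
Difference: 0.294977 − 0.12720 = 0.167777 m

Δh_A − Δh_B ≈ 0.17 m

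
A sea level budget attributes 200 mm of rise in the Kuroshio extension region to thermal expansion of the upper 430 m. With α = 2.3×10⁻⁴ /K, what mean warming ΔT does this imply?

ΔT = Δh/(αH) = 0.2 / (2.3×10⁻⁴ × 430) ≈ 2.022 °C

ΔT ≈ 2.0 °C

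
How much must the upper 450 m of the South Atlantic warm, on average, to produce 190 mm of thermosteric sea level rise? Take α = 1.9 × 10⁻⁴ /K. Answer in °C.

ΔT ≈ 2.22 °C

ΔT = Δh/(αH) = 0.19 / (1.9×10⁻⁴ × 450) ≈ 2.222 °C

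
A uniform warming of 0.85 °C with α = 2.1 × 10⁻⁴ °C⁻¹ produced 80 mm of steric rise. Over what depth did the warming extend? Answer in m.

H ≈ 448 m

H = Δh/(αΔT) = 0.08 / (2.1×10⁻⁴ × 0.85) ≈ 448.2 m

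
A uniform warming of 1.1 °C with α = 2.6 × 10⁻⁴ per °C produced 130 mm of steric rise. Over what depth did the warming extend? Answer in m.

455 m

H = Δh/(αΔT) = 0.13 / (2.6×10⁻⁴ × 1.1) ≈ 454.5 m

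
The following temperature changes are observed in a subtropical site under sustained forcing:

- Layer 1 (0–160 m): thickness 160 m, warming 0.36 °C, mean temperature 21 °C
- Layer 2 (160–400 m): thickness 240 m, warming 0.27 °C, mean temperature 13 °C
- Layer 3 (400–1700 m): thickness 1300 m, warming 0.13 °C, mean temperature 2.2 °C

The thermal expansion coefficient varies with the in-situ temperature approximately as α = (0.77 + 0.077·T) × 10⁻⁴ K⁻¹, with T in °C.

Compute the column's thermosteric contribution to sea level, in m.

Layer 1: α = (0.77 + 0.077×21)×10⁻⁴ = 2.387×10⁻⁴ K⁻¹
Layer 2: α = (0.77 + 0.077×13)×10⁻⁴ = 1.771×10⁻⁴ K⁻¹
Layer 3: α = (0.77 + 0.077×2.2)×10⁻⁴ = 0.9394×10⁻⁴ K⁻¹
0–160 m: 160 × 2.387×10⁻⁴ × 0.36 = 0.01374912 m
1.771×10⁻⁴ × 0.27 × 240 = 0.01147608 m
0.9394×10⁻⁴ × 1300 × 0.13 = 0.01587586 m
Δh = 0.01374912 + 0.01147608 + 0.01587586 = 0.04110106 m

0.0411 m of thermosteric rise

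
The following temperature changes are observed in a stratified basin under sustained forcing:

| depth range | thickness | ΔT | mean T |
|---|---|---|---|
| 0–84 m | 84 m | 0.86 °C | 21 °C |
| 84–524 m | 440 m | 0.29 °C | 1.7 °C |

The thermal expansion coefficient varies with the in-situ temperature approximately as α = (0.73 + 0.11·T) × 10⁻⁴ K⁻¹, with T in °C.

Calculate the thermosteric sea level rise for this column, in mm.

Layer 1: α = (0.73 + 0.11×21)×10⁻⁴ = 3.04×10⁻⁴ K⁻¹
Layer 2: α = (0.73 + 0.11×1.7)×10⁻⁴ = 0.917×10⁻⁴ K⁻¹
3.04×10⁻⁴ × 84 × 0.86 = 0.02196096 m
84–524 m: 0.917×10⁻⁴ × 440 × 0.29 = 0.01170092 m
Δh = 0.02196096 + 0.01170092 = 0.03366188 m

about 33.7 mm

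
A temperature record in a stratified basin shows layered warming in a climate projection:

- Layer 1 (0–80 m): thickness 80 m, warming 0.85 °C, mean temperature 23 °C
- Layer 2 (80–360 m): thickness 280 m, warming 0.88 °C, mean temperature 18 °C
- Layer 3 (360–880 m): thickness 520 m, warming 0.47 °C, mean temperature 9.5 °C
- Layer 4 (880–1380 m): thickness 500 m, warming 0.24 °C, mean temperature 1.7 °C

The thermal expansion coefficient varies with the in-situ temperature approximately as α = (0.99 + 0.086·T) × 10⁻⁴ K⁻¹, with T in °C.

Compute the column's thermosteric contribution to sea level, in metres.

Δh = 0.141 m

Layer 1: α = (0.99 + 0.086×23)×10⁻⁴ = 2.968×10⁻⁴ K⁻¹
Layer 2: α = (0.99 + 0.086×18)×10⁻⁴ = 2.538×10⁻⁴ K⁻¹
Layer 3: α = (0.99 + 0.086×9.5)×10⁻⁴ = 1.807×10⁻⁴ K⁻¹
Layer 4: α = (0.99 + 0.086×1.7)×10⁻⁴ = 1.1362×10⁻⁴ K⁻¹
80 × 0.85 × 2.968×10⁻⁴ = 0.0201824 m
Layer 2: 0.88 × 280 × 2.538×10⁻⁴ = 0.06253632 m
Layer 3: 0.47 × 1.807×10⁻⁴ × 520 = 0.04416308 m
880–1380 m: 1.1362×10⁻⁴ × 0.24 × 500 = 0.0136344 m
Δh = 0.0201824 + 0.06253632 + 0.04416308 + 0.0136344 = 0.1405162 m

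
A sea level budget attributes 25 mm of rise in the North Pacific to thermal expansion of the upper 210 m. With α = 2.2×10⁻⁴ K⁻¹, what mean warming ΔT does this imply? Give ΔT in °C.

0.541 °C

ΔT = Δh/(αH) = 0.025 / (2.2×10⁻⁴ × 210) ≈ 0.5411 °C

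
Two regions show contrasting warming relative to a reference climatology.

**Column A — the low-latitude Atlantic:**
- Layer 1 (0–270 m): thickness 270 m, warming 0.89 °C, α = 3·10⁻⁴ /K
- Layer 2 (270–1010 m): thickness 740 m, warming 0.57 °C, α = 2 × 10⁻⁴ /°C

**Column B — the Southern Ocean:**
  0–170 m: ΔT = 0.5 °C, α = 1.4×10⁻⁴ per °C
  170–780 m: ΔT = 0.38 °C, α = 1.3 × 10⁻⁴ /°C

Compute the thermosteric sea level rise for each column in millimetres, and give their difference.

A: 156 mm; B: 42.0 mm; difference 114 mm

A Layer 1: 0.89 × 270 × 3×10⁻⁴ = 0.07209 m
A Layer 2: 740 × 0.57 × 2×10⁻⁴ = 0.08436 m
A total: 0.15645 m
B 0.5 × 170 × 1.4×10⁻⁴ = 0.01190 m
B 610 × 1.3×10⁻⁴ × 0.38 = 0.030134 m
B total: 0.042034 m
Difference: 0.15645 − 0.042034 = 0.114416 m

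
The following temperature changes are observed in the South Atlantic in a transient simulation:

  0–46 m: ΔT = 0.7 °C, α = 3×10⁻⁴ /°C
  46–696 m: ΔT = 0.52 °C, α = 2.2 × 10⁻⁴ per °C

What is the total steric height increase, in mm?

Δh ≈ 84 mm

0–46 m: 46 × 0.7 × 3×10⁻⁴ = 0.00966 m
46–696 m: 0.52 × 2.2×10⁻⁴ × 650 = 0.07436 m
Δh = 0.00966 + 0.07436 = 0.08402 m ≈ 84 mm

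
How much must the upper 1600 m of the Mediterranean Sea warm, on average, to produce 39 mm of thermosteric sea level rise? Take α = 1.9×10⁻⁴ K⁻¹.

ΔT = Δh/(αH) = 0.039 / (1.9×10⁻⁴ × 1600) ≈ 0.1283 °C

ΔT ≈ 0.128 °C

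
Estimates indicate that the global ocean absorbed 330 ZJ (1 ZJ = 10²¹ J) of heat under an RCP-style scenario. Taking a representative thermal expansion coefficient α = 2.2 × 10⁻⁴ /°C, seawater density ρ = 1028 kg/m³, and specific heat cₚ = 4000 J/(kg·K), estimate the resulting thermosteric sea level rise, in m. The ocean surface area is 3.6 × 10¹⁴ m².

Per unit area: Q = 330×10²¹ / (3.6×10¹⁴) ≈ 9.167×10⁸ J/m²
Δh = αQ/(ρcₚ) = 2.2×10⁻⁴ × 9.167×10⁸ / (1028 × 4000) ≈ 0.049045 m

0.049 m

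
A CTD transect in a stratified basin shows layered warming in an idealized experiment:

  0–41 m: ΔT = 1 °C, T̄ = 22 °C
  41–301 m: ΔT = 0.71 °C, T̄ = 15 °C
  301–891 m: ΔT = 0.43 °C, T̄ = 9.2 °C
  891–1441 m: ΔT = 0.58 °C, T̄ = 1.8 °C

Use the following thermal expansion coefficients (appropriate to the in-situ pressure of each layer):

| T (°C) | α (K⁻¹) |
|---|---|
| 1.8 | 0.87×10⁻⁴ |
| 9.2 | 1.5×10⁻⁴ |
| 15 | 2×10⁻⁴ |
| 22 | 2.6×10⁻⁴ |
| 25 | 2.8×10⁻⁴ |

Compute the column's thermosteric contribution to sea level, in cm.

Layer 1 at 22 °C → α = 2.6×10⁻⁴ K⁻¹
Layer 2 at 15 °C → α = 2×10⁻⁴ K⁻¹
Layer 3 at 9.2 °C → α = 1.5×10⁻⁴ K⁻¹
Layer 4 at 1.8 °C → α = 0.87×10⁻⁴ K⁻¹
Layer 1: 1 × 41 × 2.6×10⁻⁴ = 0.01066 m
260 × 2×10⁻⁴ × 0.71 = 0.03692 m
0.43 × 1.5×10⁻⁴ × 590 = 0.038055 m
Layer 4: 550 × 0.58 × 0.87×10⁻⁴ = 0.027753 m
Δh = 0.01066 + 0.03692 + 0.038055 + 0.027753 = 0.113388 m

Δh ≈ 11 cm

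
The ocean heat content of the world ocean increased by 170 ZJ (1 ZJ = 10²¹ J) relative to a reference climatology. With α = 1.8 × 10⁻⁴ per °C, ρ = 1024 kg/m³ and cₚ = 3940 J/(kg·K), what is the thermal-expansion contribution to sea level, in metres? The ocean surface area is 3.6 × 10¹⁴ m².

Per unit area: Q = 170×10²¹ / (3.6×10¹⁴) ≈ 4.722×10⁸ J/m²
Δh = αQ/(ρcₚ) = 1.8×10⁻⁴ × 4.722×10⁸ / (1024 × 3940) ≈ 0.021067 m

0.0211 m of thermosteric rise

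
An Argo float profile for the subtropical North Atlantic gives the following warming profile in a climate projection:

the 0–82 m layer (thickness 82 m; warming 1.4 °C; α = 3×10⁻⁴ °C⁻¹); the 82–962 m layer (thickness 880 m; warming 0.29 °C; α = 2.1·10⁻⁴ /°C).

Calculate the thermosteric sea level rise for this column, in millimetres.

Δh ≈ 88.0 mm

0–82 m: 82 × 3×10⁻⁴ × 1.4 = 0.03444 m
2.1×10⁻⁴ × 880 × 0.29 = 0.053592 m
Δh = 0.03444 + 0.053592 = 0.088032 m ≈ 88.0 mm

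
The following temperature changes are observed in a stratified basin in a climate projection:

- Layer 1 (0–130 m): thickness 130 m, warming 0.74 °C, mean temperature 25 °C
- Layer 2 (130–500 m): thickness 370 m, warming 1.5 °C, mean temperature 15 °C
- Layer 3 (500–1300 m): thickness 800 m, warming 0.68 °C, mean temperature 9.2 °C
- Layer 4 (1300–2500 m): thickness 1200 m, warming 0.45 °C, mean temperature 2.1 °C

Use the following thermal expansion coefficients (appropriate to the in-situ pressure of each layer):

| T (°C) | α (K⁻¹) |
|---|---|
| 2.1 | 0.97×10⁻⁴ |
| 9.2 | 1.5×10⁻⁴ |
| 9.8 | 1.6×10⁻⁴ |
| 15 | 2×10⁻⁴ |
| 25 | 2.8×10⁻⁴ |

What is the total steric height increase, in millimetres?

Δh = 272 mm

Layer 1 at 25 °C → α = 2.8×10⁻⁴ K⁻¹
Layer 2 at 15 °C → α = 2×10⁻⁴ K⁻¹
Layer 3 at 9.2 °C → α = 1.5×10⁻⁴ K⁻¹
Layer 4 at 2.1 °C → α = 0.97×10⁻⁴ K⁻¹
Layer 1: 0.74 × 130 × 2.8×10⁻⁴ = 0.026936 m
Layer 2: 370 × 2×10⁻⁴ × 1.5 = 0.11100 m
Layer 3: 1.5×10⁻⁴ × 800 × 0.68 = 0.08160 m
1300–2500 m: 0.45 × 0.97×10⁻⁴ × 1200 = 0.05238 m
Δh = 0.026936 + 0.11100 + 0.08160 + 0.05238 = 0.271916 m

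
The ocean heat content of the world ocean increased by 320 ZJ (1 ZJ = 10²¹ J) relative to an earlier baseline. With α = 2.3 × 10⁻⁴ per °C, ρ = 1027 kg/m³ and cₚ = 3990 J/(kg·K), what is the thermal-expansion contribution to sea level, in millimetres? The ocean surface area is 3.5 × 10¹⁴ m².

Per unit area: Q = 320×10²¹ / (3.5×10¹⁴) ≈ 9.143×10⁸ J/m²
Δh = αQ/(ρcₚ) = 2.3×10⁻⁴ × 9.143×10⁸ / (1027 × 3990) ≈ 0.051318 m

51 mm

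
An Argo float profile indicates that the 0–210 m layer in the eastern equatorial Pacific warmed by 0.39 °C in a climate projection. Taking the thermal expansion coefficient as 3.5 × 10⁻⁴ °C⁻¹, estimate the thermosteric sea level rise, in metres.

about 0.0287 m

Δh = αΔT·H = 3.5×10⁻⁴ × 0.39 × 210 = 0.028665 m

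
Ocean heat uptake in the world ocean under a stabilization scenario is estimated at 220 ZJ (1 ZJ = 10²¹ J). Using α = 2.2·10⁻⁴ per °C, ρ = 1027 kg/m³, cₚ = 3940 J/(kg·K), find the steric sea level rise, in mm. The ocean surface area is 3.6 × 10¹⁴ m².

Per unit area: Q = 220×10²¹ / (3.6×10¹⁴) ≈ 6.111×10⁸ J/m²
Δh = αQ/(ρcₚ) = 2.2×10⁻⁴ × 6.111×10⁸ / (1027 × 3940) ≈ 0.033225 m

about 33.2 mm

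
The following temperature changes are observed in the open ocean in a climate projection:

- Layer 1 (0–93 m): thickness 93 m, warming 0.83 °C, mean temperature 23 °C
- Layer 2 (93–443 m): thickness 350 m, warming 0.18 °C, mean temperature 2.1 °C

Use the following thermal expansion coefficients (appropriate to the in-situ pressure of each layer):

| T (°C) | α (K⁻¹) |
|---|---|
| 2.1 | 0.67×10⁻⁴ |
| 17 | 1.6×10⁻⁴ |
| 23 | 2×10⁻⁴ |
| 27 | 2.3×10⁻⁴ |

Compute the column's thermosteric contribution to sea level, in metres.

Layer 1 at 23 °C → α = 2×10⁻⁴ K⁻¹
Layer 2 at 2.1 °C → α = 0.67×10⁻⁴ K⁻¹
Layer 1: 93 × 0.83 × 2×10⁻⁴ = 0.015438 m
93–443 m: 0.18 × 0.67×10⁻⁴ × 350 = 0.004221 m
Δh = 0.015438 + 0.004221 = 0.019659 m

Δh ≈ 0.020 m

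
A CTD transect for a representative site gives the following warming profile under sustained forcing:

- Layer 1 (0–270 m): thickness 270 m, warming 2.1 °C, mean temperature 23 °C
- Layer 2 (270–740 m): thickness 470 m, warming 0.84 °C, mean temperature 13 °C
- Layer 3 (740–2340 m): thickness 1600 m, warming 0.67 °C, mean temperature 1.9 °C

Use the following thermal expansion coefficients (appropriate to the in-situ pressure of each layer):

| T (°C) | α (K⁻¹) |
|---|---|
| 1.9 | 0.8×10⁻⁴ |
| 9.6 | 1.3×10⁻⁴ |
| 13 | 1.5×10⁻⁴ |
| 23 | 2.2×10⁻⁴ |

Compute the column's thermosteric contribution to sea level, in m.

Δh ≈ 0.270 m

Layer 1 at 23 °C → α = 2.2×10⁻⁴ K⁻¹
Layer 2 at 13 °C → α = 1.5×10⁻⁴ K⁻¹
Layer 3 at 1.9 °C → α = 0.8×10⁻⁴ K⁻¹
Layer 1: 270 × 2.1 × 2.2×10⁻⁴ = 0.12474 m
Layer 2: 470 × 1.5×10⁻⁴ × 0.84 = 0.05922 m
740–2340 m: 0.8×10⁻⁴ × 0.67 × 1600 = 0.08576 m
Δh = 0.12474 + 0.05922 + 0.08576 = 0.26972 m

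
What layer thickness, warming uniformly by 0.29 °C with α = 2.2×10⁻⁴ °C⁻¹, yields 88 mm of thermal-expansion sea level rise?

H = Δh/(αΔT) = 0.088 / (2.2×10⁻⁴ × 0.29) ≈ 1379 m

H ≈ 1380 m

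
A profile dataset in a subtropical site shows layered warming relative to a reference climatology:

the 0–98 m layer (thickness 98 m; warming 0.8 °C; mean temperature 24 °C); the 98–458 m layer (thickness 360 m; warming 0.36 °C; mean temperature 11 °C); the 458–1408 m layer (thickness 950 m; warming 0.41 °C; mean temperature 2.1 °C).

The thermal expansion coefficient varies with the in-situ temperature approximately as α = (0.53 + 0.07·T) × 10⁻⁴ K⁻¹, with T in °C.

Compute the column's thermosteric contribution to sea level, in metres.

about 0.061 m

Layer 1: α = (0.53 + 0.07×24)×10⁻⁴ = 2.21×10⁻⁴ K⁻¹
Layer 2: α = (0.53 + 0.07×11)×10⁻⁴ = 1.3×10⁻⁴ K⁻¹
Layer 3: α = (0.53 + 0.07×2.1)×10⁻⁴ = 0.677×10⁻⁴ K⁻¹
0–98 m: 98 × 2.21×10⁻⁴ × 0.8 = 0.0173264 m
0.36 × 360 × 1.3×10⁻⁴ = 0.016848 m
458–1408 m: 950 × 0.677×10⁻⁴ × 0.41 = 0.02636915 m
Δh = 0.0173264 + 0.016848 + 0.02636915 = 0.06054355 m ≈ 0.061 m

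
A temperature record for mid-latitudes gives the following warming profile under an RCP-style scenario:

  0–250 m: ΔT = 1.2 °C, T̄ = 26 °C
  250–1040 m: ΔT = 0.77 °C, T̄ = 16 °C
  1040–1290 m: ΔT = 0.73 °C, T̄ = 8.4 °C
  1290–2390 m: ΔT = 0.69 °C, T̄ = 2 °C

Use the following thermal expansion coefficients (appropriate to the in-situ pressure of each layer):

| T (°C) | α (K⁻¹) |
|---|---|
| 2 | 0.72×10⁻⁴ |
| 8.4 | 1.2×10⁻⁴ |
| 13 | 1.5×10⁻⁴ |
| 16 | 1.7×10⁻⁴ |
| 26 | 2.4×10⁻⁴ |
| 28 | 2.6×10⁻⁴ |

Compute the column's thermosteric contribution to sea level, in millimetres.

Layer 1 at 26 °C → α = 2.4×10⁻⁴ K⁻¹
Layer 2 at 16 °C → α = 1.7×10⁻⁴ K⁻¹
Layer 3 at 8.4 °C → α = 1.2×10⁻⁴ K⁻¹
Layer 4 at 2 °C → α = 0.72×10⁻⁴ K⁻¹
250 × 1.2 × 2.4×10⁻⁴ = 0.07200 m
250–1040 m: 0.77 × 790 × 1.7×10⁻⁴ = 0.103411 m
1040–1290 m: 250 × 1.2×10⁻⁴ × 0.73 = 0.02190 m
1290–2390 m: 1100 × 0.72×10⁻⁴ × 0.69 = 0.054648 m
Δh = 0.07200 + 0.103411 + 0.02190 + 0.054648 = 0.251959 m ≈ 252 mm

Δh ≈ 252 mm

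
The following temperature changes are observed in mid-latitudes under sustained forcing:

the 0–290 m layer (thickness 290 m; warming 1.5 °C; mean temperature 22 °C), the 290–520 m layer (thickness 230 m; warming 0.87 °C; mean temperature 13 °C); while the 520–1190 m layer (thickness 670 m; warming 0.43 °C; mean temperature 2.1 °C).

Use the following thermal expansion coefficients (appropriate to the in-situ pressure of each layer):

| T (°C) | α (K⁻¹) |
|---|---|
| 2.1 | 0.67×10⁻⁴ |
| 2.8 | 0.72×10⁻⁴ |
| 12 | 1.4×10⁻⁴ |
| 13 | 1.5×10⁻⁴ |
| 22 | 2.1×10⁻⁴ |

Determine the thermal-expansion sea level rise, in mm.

Layer 1 at 22 °C → α = 2.1×10⁻⁴ K⁻¹
Layer 2 at 13 °C → α = 1.5×10⁻⁴ K⁻¹
Layer 3 at 2.1 °C → α = 0.67×10⁻⁴ K⁻¹
Layer 1: 2.1×10⁻⁴ × 1.5 × 290 = 0.09135 m
Layer 2: 0.87 × 1.5×10⁻⁴ × 230 = 0.030015 m
Layer 3: 0.43 × 670 × 0.67×10⁻⁴ = 0.0193027 m
Δh = 0.09135 + 0.030015 + 0.0193027 = 0.1406677 m

about 141 mm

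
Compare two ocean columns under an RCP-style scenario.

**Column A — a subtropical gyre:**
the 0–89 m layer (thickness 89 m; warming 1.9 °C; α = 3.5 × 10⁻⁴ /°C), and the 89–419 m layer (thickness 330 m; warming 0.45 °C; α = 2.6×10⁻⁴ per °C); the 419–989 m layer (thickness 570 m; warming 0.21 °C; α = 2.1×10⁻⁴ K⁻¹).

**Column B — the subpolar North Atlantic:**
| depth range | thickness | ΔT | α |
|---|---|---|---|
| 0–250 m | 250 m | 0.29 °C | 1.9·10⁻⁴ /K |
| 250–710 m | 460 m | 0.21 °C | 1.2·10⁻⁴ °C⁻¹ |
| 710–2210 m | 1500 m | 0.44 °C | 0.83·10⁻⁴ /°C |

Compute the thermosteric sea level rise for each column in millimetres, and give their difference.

A 89 × 3.5×10⁻⁴ × 1.9 = 0.059185 m
A Layer 2: 2.6×10⁻⁴ × 0.45 × 330 = 0.03861 m
A 419–989 m: 2.1×10⁻⁴ × 0.21 × 570 = 0.025137 m
A total: 0.122932 m
B 0.29 × 250 × 1.9×10⁻⁴ = 0.013775 m
B 250–710 m: 1.2×10⁻⁴ × 460 × 0.21 = 0.011592 m
B 0.83×10⁻⁴ × 0.44 × 1500 = 0.05478 m
B total: 0.080147 m
Difference: 0.122932 − 0.080147 = 0.042785 m

Δh_A ≈ 123 mm, Δh_B ≈ 80.1 mm; difference ≈ 42.8 mm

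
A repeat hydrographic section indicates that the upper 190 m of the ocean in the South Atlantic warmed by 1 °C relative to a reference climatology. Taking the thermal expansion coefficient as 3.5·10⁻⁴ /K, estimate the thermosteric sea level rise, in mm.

Δh = αΔT·H = 3.5×10⁻⁴ × 1 × 190 = 0.06650 m

66.5 mm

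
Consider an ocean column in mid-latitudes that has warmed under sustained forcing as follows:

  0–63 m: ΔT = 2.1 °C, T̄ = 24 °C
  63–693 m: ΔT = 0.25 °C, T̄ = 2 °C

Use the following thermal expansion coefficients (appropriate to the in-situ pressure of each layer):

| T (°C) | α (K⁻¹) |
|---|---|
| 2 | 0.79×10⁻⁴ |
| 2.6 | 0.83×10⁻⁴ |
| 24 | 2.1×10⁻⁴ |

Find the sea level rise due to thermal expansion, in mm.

Layer 1 at 24 °C → α = 2.1×10⁻⁴ K⁻¹
Layer 2 at 2 °C → α = 0.79×10⁻⁴ K⁻¹
0–63 m: 2.1 × 2.1×10⁻⁴ × 63 = 0.027783 m
63–693 m: 630 × 0.25 × 0.79×10⁻⁴ = 0.0124425 m
Δh = 0.027783 + 0.0124425 = 0.0402255 m ≈ 40.2 mm

40.2 mm of thermosteric rise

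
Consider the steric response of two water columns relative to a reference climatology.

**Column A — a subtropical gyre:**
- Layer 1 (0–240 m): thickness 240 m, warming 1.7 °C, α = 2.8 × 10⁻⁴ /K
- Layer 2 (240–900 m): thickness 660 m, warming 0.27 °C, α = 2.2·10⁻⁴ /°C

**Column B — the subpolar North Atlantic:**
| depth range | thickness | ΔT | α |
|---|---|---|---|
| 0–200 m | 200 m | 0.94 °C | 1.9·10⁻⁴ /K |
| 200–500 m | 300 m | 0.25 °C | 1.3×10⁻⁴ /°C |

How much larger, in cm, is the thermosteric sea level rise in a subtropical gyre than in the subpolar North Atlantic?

A 2.8×10⁻⁴ × 1.7 × 240 = 0.11424 m
A Layer 2: 0.27 × 660 × 2.2×10⁻⁴ = 0.039204 m
A total: 0.153444 m
B 0.94 × 200 × 1.9×10⁻⁴ = 0.03572 m
B 0.25 × 300 × 1.3×10⁻⁴ = 0.00975 m
B total: 0.04547 m
Difference: 0.153444 − 0.04547 = 0.107974 m

11 cm larger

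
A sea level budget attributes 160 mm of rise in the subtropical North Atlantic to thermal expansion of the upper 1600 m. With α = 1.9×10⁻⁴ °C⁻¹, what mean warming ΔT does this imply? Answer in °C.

ΔT = Δh/(αH) = 0.16 / (1.9×10⁻⁴ × 1600) ≈ 0.5263 °C

about 0.526 °C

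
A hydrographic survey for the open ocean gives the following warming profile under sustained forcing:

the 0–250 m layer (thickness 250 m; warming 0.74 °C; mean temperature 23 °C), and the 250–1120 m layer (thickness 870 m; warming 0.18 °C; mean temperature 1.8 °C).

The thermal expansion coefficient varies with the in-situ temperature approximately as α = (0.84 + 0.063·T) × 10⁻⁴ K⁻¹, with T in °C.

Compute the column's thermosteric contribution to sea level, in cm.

Layer 1: α = (0.84 + 0.063×23)×10⁻⁴ = 2.289×10⁻⁴ K⁻¹
Layer 2: α = (0.84 + 0.063×1.8)×10⁻⁴ = 0.9534×10⁻⁴ K⁻¹
0–250 m: 0.74 × 2.289×10⁻⁴ × 250 = 0.0423465 m
0.18 × 870 × 0.9534×10⁻⁴ = 0.014930244 m
Δh = 0.0423465 + 0.014930244 = 0.057276744 m

5.73 cm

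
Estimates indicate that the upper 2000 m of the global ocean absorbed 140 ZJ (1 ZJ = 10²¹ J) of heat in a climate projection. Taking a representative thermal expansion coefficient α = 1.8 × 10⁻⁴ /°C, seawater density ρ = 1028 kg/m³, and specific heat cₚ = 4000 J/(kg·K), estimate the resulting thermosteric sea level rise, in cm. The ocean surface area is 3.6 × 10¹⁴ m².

1.7 cm

Per unit area: Q = 140×10²¹ / (3.6×10¹⁴) ≈ 3.889×10⁸ J/m²
Δh = αQ/(ρcₚ) = 1.8×10⁻⁴ × 3.889×10⁸ / (1028 × 4000) ≈ 0.017024 m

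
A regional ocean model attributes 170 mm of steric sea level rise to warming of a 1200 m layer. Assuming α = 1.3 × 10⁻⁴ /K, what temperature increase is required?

about 1.1 °C

ΔT = Δh/(αH) = 0.17 / (1.3×10⁻⁴ × 1200) ≈ 1.090 °C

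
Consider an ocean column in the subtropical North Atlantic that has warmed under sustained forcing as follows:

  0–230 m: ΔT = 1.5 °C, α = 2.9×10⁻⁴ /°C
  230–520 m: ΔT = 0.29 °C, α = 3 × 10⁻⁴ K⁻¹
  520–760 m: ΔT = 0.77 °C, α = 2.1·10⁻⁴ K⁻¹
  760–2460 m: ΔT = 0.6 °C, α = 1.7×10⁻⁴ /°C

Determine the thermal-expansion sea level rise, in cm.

Layer 1: 2.9×10⁻⁴ × 1.5 × 230 = 0.10005 m
0.29 × 290 × 3×10⁻⁴ = 0.02523 m
520–760 m: 240 × 0.77 × 2.1×10⁻⁴ = 0.038808 m
1.7×10⁻⁴ × 0.6 × 1700 = 0.17340 m
Δh = 0.10005 + 0.02523 + 0.038808 + 0.17340 = 0.337488 m

about 33.7 cm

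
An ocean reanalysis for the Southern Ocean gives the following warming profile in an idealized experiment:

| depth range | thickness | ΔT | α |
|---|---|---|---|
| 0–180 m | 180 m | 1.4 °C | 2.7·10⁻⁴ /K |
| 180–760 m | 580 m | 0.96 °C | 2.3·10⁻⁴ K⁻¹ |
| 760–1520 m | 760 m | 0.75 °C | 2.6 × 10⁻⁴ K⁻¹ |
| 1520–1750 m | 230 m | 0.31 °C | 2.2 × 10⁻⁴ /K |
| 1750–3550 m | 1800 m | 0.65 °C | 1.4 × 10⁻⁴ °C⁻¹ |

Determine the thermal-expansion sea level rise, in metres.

0–180 m: 2.7×10⁻⁴ × 180 × 1.4 = 0.06804 m
180–760 m: 2.3×10⁻⁴ × 0.96 × 580 = 0.128064 m
Layer 3: 760 × 2.6×10⁻⁴ × 0.75 = 0.14820 m
1520–1750 m: 0.31 × 2.2×10⁻⁴ × 230 = 0.015686 m
Layer 5: 0.65 × 1.4×10⁻⁴ × 1800 = 0.16380 m
Δh = 0.06804 + 0.128064 + 0.14820 + 0.015686 + 0.16380 = 0.52379 m

Δh ≈ 0.524 m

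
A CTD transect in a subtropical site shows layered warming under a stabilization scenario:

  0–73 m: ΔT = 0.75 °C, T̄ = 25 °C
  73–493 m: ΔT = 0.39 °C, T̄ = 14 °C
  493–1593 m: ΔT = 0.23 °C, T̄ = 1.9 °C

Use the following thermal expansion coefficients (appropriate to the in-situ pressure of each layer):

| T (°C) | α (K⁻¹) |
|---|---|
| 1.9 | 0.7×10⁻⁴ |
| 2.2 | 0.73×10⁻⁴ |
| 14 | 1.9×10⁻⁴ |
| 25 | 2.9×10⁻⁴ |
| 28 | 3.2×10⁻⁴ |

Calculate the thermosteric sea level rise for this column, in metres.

Layer 1 at 25 °C → α = 2.9×10⁻⁴ K⁻¹
Layer 2 at 14 °C → α = 1.9×10⁻⁴ K⁻¹
Layer 3 at 1.9 °C → α = 0.7×10⁻⁴ K⁻¹
73 × 2.9×10⁻⁴ × 0.75 = 0.0158775 m
73–493 m: 0.39 × 1.9×10⁻⁴ × 420 = 0.031122 m
493–1593 m: 1100 × 0.23 × 0.7×10⁻⁴ = 0.01771 m
Δh = 0.0158775 + 0.031122 + 0.01771 = 0.0647095 m ≈ 0.065 m

0.065 m of thermosteric rise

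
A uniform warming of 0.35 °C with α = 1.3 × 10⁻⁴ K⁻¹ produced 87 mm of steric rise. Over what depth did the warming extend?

H ≈ 1910 m

H = Δh/(αΔT) = 0.087 / (1.3×10⁻⁴ × 0.35) ≈ 1912 m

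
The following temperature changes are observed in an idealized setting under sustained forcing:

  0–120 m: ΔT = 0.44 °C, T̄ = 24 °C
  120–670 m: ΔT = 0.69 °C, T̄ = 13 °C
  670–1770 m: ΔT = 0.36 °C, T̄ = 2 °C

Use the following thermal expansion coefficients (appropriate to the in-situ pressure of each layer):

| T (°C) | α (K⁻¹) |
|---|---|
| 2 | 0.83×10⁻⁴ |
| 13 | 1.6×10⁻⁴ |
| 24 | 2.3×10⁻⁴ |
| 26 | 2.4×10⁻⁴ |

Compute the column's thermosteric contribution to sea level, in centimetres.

Layer 1 at 24 °C → α = 2.3×10⁻⁴ K⁻¹
Layer 2 at 13 °C → α = 1.6×10⁻⁴ K⁻¹
Layer 3 at 2 °C → α = 0.83×10⁻⁴ K⁻¹
Layer 1: 2.3×10⁻⁴ × 120 × 0.44 = 0.012144 m
120–670 m: 1.6×10⁻⁴ × 0.69 × 550 = 0.06072 m
Layer 3: 0.83×10⁻⁴ × 0.36 × 1100 = 0.032868 m
Δh = 0.012144 + 0.06072 + 0.032868 = 0.105732 m ≈ 11 cm

11 cm of thermosteric rise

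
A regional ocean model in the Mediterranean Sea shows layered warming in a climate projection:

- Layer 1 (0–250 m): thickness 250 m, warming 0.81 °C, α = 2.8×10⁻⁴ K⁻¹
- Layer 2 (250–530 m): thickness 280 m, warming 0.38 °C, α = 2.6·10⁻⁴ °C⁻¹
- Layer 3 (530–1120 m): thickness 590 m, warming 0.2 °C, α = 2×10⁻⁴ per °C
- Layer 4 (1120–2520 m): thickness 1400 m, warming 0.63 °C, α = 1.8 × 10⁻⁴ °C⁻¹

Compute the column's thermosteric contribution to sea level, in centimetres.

250 × 2.8×10⁻⁴ × 0.81 = 0.05670 m
Layer 2: 280 × 2.6×10⁻⁴ × 0.38 = 0.027664 m
2×10⁻⁴ × 0.2 × 590 = 0.02360 m
1.8×10⁻⁴ × 1400 × 0.63 = 0.15876 m
Δh = 0.05670 + 0.027664 + 0.02360 + 0.15876 = 0.266724 m

26.7 cm of thermosteric rise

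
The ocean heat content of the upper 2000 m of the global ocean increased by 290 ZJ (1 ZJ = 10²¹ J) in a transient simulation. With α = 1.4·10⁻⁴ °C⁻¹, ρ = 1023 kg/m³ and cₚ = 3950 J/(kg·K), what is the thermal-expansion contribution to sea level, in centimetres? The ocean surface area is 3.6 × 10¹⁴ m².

Per unit area: Q = 290×10²¹ / (3.6×10¹⁴) ≈ 8.056×10⁸ J/m²
Δh = αQ/(ρcₚ) = 1.4×10⁻⁴ × 8.056×10⁸ / (1023 × 3950) ≈ 0.027911 m

2.8 cm of thermosteric rise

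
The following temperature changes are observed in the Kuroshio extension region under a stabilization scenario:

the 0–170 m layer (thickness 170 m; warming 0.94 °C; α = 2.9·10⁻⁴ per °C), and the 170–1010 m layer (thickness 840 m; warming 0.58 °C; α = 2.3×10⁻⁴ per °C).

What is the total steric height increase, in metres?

0–170 m: 2.9×10⁻⁴ × 170 × 0.94 = 0.046342 m
0.58 × 840 × 2.3×10⁻⁴ = 0.112056 m
Δh = 0.046342 + 0.112056 = 0.158398 m ≈ 0.158 m

0.158 m of thermosteric rise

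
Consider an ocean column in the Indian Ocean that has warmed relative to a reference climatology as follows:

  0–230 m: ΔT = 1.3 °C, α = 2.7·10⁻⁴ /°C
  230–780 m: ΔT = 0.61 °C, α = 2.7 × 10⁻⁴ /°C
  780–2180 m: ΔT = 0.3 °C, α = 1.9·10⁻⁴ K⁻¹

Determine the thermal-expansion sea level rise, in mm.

2.7×10⁻⁴ × 1.3 × 230 = 0.08073 m
230–780 m: 2.7×10⁻⁴ × 0.61 × 550 = 0.090585 m
0.3 × 1400 × 1.9×10⁻⁴ = 0.07980 m
Δh = 0.08073 + 0.090585 + 0.07980 = 0.251115 m

about 250 mm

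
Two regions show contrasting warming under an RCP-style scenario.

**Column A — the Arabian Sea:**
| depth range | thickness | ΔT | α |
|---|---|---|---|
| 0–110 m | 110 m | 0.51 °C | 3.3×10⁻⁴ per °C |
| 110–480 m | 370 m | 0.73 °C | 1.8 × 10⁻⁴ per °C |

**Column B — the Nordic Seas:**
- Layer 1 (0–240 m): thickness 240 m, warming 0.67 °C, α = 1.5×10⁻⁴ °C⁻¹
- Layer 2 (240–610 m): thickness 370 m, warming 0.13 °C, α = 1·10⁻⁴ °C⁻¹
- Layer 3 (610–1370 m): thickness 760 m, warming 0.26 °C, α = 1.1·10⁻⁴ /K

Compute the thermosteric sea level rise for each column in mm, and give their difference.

A 0–110 m: 110 × 0.51 × 3.3×10⁻⁴ = 0.018513 m
A 110–480 m: 0.73 × 370 × 1.8×10⁻⁴ = 0.048618 m
A total: 0.067131 m
B Layer 1: 0.67 × 1.5×10⁻⁴ × 240 = 0.02412 m
B 240–610 m: 0.13 × 370 × 1×10⁻⁴ = 0.00481 m
B 610–1370 m: 1.1×10⁻⁴ × 0.26 × 760 = 0.021736 m
B total: 0.050666 m
Difference: 0.067131 − 0.050666 = 0.016465 m

Δh_A ≈ 67.1 mm, Δh_B ≈ 50.7 mm; difference ≈ 16.5 mm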